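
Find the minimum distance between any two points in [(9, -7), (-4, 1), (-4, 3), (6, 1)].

Computing all pairwise distances among 4 points:

d((9, -7), (-4, 1)) = 15.2643
d((9, -7), (-4, 3)) = 16.4012
d((9, -7), (6, 1)) = 8.544
d((-4, 1), (-4, 3)) = 2.0 <-- minimum
d((-4, 1), (6, 1)) = 10.0
d((-4, 3), (6, 1)) = 10.198

Closest pair: (-4, 1) and (-4, 3) with distance 2.0

The closest pair is (-4, 1) and (-4, 3) with Euclidean distance 2.0. For 4 points, brute-force pairwise comparison is shown above. For large n, the divide-and-conquer algorithm (sort by x, recurse on halves, check the dividing strip) achieves O(n log n).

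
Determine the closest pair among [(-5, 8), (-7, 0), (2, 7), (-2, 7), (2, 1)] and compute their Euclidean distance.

Computing all pairwise distances among 5 points:

d((-5, 8), (-7, 0)) = 8.2462
d((-5, 8), (2, 7)) = 7.0711
d((-5, 8), (-2, 7)) = 3.1623 <-- minimum
d((-5, 8), (2, 1)) = 9.8995
d((-7, 0), (2, 7)) = 11.4018
d((-7, 0), (-2, 7)) = 8.6023
d((-7, 0), (2, 1)) = 9.0554
d((2, 7), (-2, 7)) = 4.0
d((2, 7), (2, 1)) = 6.0
d((-2, 7), (2, 1)) = 7.2111

Closest pair: (-5, 8) and (-2, 7) with distance 3.1623

The closest pair is (-5, 8) and (-2, 7) with Euclidean distance 3.1623. For 5 points, brute-force pairwise comparison is shown above. For large n, the divide-and-conquer algorithm (sort by x, recurse on halves, check the dividing strip) achieves O(n log n).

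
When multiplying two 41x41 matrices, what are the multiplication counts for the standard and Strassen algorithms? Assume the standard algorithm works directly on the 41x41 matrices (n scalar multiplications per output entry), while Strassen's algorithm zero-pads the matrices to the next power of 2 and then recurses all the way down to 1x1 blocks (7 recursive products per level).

Matrix multiplication for 41x41 matrices:

Strassen's algorithm requires power-of-2 dimensions. Pad 41x41 to 64x64 (next power of 2).

Standard algorithm: 41^3 = 68921 multiplications
Strassen's algorithm: 7^(log2(64)) = 7^6 = 117649 multiplications
Difference: 68921 - 117649 = -48728 (Strassen uses MORE here due to padding overhead — for small or just-over-power-of-2 n, padding can outweigh the per-level savings)

Standard: 68921 multiplications (41^3). Strassen: 117649 multiplications (7^6, after padding to 64x64). Strassen reduces 8 recursive multiplications to 7 at each level.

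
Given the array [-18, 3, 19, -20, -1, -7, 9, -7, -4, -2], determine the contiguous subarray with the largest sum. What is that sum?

Using Kadane's algorithm on [-18, 3, 19, -20, -1, -7, 9, -7, -4, -2]:

Scanning through the array:
Position 1 (value 3): max_ending_here = 3, max_so_far = 3
Position 2 (value 19): max_ending_here = 22, max_so_far = 22
Position 3 (value -20): max_ending_here = 2, max_so_far = 22
Position 4 (value -1): max_ending_here = 1, max_so_far = 22
Position 5 (value -7): max_ending_here = -6, max_so_far = 22
Position 6 (value 9): max_ending_here = 9, max_so_far = 22
Position 7 (value -7): max_ending_here = 2, max_so_far = 22
Position 8 (value -4): max_ending_here = -2, max_so_far = 22
Position 9 (value -2): max_ending_here = -2, max_so_far = 22

Maximum subarray: [3, 19]
Maximum sum: 22

The maximum subarray is [3, 19] with sum 22. This subarray runs from index 1 to index 2.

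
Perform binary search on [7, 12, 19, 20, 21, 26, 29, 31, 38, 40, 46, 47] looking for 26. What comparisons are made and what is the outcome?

Binary search for 26 in [7, 12, 19, 20, 21, 26, 29, 31, 38, 40, 46, 47]:

lo=0, hi=11, mid=5, arr[mid]=26 -> Found target at index 5!

Binary search finds 26 at index 5 after 1 comparisons. The search repeatedly halves the search space by comparing with the middle element.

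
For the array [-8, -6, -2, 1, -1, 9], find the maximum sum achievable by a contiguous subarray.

Using Kadane's algorithm on [-8, -6, -2, 1, -1, 9]:

Scanning through the array:
Position 1 (value -6): max_ending_here = -6, max_so_far = -6
Position 2 (value -2): max_ending_here = -2, max_so_far = -2
Position 3 (value 1): max_ending_here = 1, max_so_far = 1
Position 4 (value -1): max_ending_here = 0, max_so_far = 1
Position 5 (value 9): max_ending_here = 9, max_so_far = 9

Maximum subarray: [1, -1, 9]
Maximum sum: 9

The maximum subarray is [1, -1, 9] with sum 9. This subarray runs from index 3 to index 5.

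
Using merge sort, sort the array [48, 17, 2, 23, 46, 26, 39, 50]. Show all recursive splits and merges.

Merge sort trace:

Split: [48, 17, 2, 23, 46, 26, 39, 50] -> [48, 17, 2, 23] and [46, 26, 39, 50]
  Split: [48, 17, 2, 23] -> [48, 17] and [2, 23]
    Split: [48, 17] -> [48] and [17]
    Merge: [48] + [17] -> [17, 48]
    Split: [2, 23] -> [2] and [23]
    Merge: [2] + [23] -> [2, 23]
  Merge: [17, 48] + [2, 23] -> [2, 17, 23, 48]
  Split: [46, 26, 39, 50] -> [46, 26] and [39, 50]
    Split: [46, 26] -> [46] and [26]
    Merge: [46] + [26] -> [26, 46]
    Split: [39, 50] -> [39] and [50]
    Merge: [39] + [50] -> [39, 50]
  Merge: [26, 46] + [39, 50] -> [26, 39, 46, 50]
Merge: [2, 17, 23, 48] + [26, 39, 46, 50] -> [2, 17, 23, 26, 39, 46, 48, 50]

Final sorted array: [2, 17, 23, 26, 39, 46, 48, 50]

The merge sort proceeds by recursively splitting the array and merging sorted halves.
After all merges, the sorted array is [2, 17, 23, 26, 39, 46, 48, 50].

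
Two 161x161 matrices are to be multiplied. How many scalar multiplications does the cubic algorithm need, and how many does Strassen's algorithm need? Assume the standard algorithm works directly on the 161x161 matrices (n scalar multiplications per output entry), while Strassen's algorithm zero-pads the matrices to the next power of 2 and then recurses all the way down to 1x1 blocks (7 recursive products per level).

Matrix multiplication for 161x161 matrices:

Strassen's algorithm requires power-of-2 dimensions. Pad 161x161 to 256x256 (next power of 2).

Standard algorithm: 161^3 = 4173281 multiplications
Strassen's algorithm: 7^(log2(256)) = 7^8 = 5764801 multiplications
Difference: 4173281 - 5764801 = -1591520 (Strassen uses MORE here due to padding overhead — for small or just-over-power-of-2 n, padding can outweigh the per-level savings)

Standard: 4173281 multiplications (161^3). Strassen: 5764801 multiplications (7^8, after padding to 256x256). Strassen reduces 8 recursive multiplications to 7 at each level.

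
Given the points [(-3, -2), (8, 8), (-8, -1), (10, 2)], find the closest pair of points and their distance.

Computing all pairwise distances among 4 points:

d((-3, -2), (8, 8)) = 14.8661
d((-3, -2), (-8, -1)) = 5.099 <-- minimum
d((-3, -2), (10, 2)) = 13.6015
d((8, 8), (-8, -1)) = 18.3576
d((8, 8), (10, 2)) = 6.3246
d((-8, -1), (10, 2)) = 18.2483

Closest pair: (-3, -2) and (-8, -1) with distance 5.099

The closest pair is (-3, -2) and (-8, -1) with Euclidean distance 5.099. For 4 points, brute-force pairwise comparison is shown above. For large n, the divide-and-conquer algorithm (sort by x, recurse on halves, check the dividing strip) achieves O(n log n).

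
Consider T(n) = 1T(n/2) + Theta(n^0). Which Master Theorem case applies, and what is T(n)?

Master Theorem for T(n) = 1T(n/2) + O(n^0):

a = 1, b = 2, c = 0
log_b(a) = log_2(1) = 0.0000

Case 2: c = 0 = log_2(1) = 0.0000
T(n) = O(n^0 log n) = O(log n)

For T(n) = 1T(n/2) + O(n^0): log_2(1) = 0.0000. This is Case 2 of the Master Theorem (c = log_b(a), equal work at all levels), giving O(log n).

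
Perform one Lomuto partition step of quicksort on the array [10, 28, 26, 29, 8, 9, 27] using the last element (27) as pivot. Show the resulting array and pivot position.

Lomuto partition with pivot = 27:

Initial array: [10, 28, 26, 29, 8, 9, 27]

arr[0]=10 <= 27: swap with position 0, array becomes [10, 28, 26, 29, 8, 9, 27]
arr[1]=28 > 27: no swap
arr[2]=26 <= 27: swap with position 1, array becomes [10, 26, 28, 29, 8, 9, 27]
arr[3]=29 > 27: no swap
arr[4]=8 <= 27: swap with position 2, array becomes [10, 26, 8, 29, 28, 9, 27]
arr[5]=9 <= 27: swap with position 3, array becomes [10, 26, 8, 9, 28, 29, 27]

Place pivot at position 4: [10, 26, 8, 9, 27, 29, 28]
Pivot position: 4

After partitioning with pivot 27, the array becomes [10, 26, 8, 9, 27, 29, 28]. The pivot is placed at index 4. All elements to the left of the pivot are <= 27, and all elements to the right are > 27.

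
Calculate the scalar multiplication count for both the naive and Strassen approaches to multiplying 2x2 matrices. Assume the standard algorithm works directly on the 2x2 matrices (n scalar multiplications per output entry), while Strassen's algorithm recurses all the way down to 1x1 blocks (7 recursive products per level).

Matrix multiplication for 2x2 matrices:

Standard algorithm: 2^3 = 8 multiplications
Strassen's algorithm: 7^(log2(2)) = 7^1 = 7 multiplications
Savings: 8 - 7 = 1 multiplications

Standard: 8 multiplications (2^3). Strassen: 7 multiplications (7^1). Strassen reduces 8 recursive multiplications to 7 at each level.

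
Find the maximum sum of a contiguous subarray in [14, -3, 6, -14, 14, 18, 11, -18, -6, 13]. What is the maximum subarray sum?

Using Kadane's algorithm on [14, -3, 6, -14, 14, 18, 11, -18, -6, 13]:

Scanning through the array:
Position 1 (value -3): max_ending_here = 11, max_so_far = 14
Position 2 (value 6): max_ending_here = 17, max_so_far = 17
Position 3 (value -14): max_ending_here = 3, max_so_far = 17
Position 4 (value 14): max_ending_here = 17, max_so_far = 17
Position 5 (value 18): max_ending_here = 35, max_so_far = 35
Position 6 (value 11): max_ending_here = 46, max_so_far = 46
Position 7 (value -18): max_ending_here = 28, max_so_far = 46
Position 8 (value -6): max_ending_here = 22, max_so_far = 46
Position 9 (value 13): max_ending_here = 35, max_so_far = 46

Maximum subarray: [14, -3, 6, -14, 14, 18, 11]
Maximum sum: 46

The maximum subarray is [14, -3, 6, -14, 14, 18, 11] with sum 46. This subarray runs from index 0 to index 6.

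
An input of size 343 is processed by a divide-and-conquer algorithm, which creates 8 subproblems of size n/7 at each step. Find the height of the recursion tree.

For divide and conquer with division factor 7:

Problem sizes at each level:
Level 0: 343
Level 1: 49
Level 2: 7
Level 3: 1

The root is level 0 and the size-1 base case is level 3 (the tree spans levels 0 through 3, i.e. 4 levels counting the root), so the depth is the number of divisions: log_7(343) = 3

The recursion tree depth is log_7(343) = 3. At each level, the problem size is divided by 7, so it takes 3 divisions to reduce to a base case of size 1. The algorithm makes 8 recursive calls at each level.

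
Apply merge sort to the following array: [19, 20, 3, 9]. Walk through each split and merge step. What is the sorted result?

Merge sort trace:

Split: [19, 20, 3, 9] -> [19, 20] and [3, 9]
  Split: [19, 20] -> [19] and [20]
  Merge: [19] + [20] -> [19, 20]
  Split: [3, 9] -> [3] and [9]
  Merge: [3] + [9] -> [3, 9]
Merge: [19, 20] + [3, 9] -> [3, 9, 19, 20]

Final sorted array: [3, 9, 19, 20]

The merge sort proceeds by recursively splitting the array and merging sorted halves.
After all merges, the sorted array is [3, 9, 19, 20].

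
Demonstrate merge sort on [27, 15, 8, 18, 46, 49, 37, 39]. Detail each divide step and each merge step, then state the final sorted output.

Merge sort trace:

Split: [27, 15, 8, 18, 46, 49, 37, 39] -> [27, 15, 8, 18] and [46, 49, 37, 39]
  Split: [27, 15, 8, 18] -> [27, 15] and [8, 18]
    Split: [27, 15] -> [27] and [15]
    Merge: [27] + [15] -> [15, 27]
    Split: [8, 18] -> [8] and [18]
    Merge: [8] + [18] -> [8, 18]
  Merge: [15, 27] + [8, 18] -> [8, 15, 18, 27]
  Split: [46, 49, 37, 39] -> [46, 49] and [37, 39]
    Split: [46, 49] -> [46] and [49]
    Merge: [46] + [49] -> [46, 49]
    Split: [37, 39] -> [37] and [39]
    Merge: [37] + [39] -> [37, 39]
  Merge: [46, 49] + [37, 39] -> [37, 39, 46, 49]
Merge: [8, 15, 18, 27] + [37, 39, 46, 49] -> [8, 15, 18, 27, 37, 39, 46, 49]

Final sorted array: [8, 15, 18, 27, 37, 39, 46, 49]

The merge sort proceeds by recursively splitting the array and merging sorted halves.
After all merges, the sorted array is [8, 15, 18, 27, 37, 39, 46, 49].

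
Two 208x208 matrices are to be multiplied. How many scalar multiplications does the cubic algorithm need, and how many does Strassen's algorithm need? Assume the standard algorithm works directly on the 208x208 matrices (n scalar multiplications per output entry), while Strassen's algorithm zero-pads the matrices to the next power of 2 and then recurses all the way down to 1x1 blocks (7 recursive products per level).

Matrix multiplication for 208x208 matrices:

Strassen's algorithm requires power-of-2 dimensions. Pad 208x208 to 256x256 (next power of 2).

Standard algorithm: 208^3 = 8998912 multiplications
Strassen's algorithm: 7^(log2(256)) = 7^8 = 5764801 multiplications
Savings: 8998912 - 5764801 = 3234111 multiplications

Standard: 8998912 multiplications (208^3). Strassen: 5764801 multiplications (7^8, after padding to 256x256). Strassen reduces 8 recursive multiplications to 7 at each level.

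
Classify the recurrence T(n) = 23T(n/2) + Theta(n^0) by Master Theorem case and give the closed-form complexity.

Master Theorem for T(n) = 23T(n/2) + O(n^0):

a = 23, b = 2, c = 0
log_b(a) = log_2(23) = 4.5236

Case 1: c = 0 < log_2(23) = 4.5236
T(n) = O(n^(log_2 23))

For T(n) = 23T(n/2) + O(n^0): log_2(23) = 4.5236. This is Case 1 of the Master Theorem (c < log_b(a), work dominated by leaves), giving O(n^(log_2 23)).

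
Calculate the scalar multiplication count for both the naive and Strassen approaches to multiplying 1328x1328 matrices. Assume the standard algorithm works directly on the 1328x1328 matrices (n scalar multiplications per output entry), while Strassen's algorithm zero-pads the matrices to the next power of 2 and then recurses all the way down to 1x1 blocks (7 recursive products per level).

Matrix multiplication for 1328x1328 matrices:

Strassen's algorithm requires power-of-2 dimensions. Pad 1328x1328 to 2048x2048 (next power of 2).

Standard algorithm: 1328^3 = 2342039552 multiplications
Strassen's algorithm: 7^(log2(2048)) = 7^11 = 1977326743 multiplications
Savings: 2342039552 - 1977326743 = 364712809 multiplications

Standard: 2342039552 multiplications (1328^3). Strassen: 1977326743 multiplications (7^11, after padding to 2048x2048). Strassen reduces 8 recursive multiplications to 7 at each level.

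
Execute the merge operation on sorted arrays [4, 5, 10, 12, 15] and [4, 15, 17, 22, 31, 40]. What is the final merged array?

Merging process:

Compare 4 vs 4: take 4 from left. Merged: [4]
Compare 5 vs 4: take 4 from right. Merged: [4, 4]
Compare 5 vs 15: take 5 from left. Merged: [4, 4, 5]
Compare 10 vs 15: take 10 from left. Merged: [4, 4, 5, 10]
Compare 12 vs 15: take 12 from left. Merged: [4, 4, 5, 10, 12]
Compare 15 vs 15: take 15 from left. Merged: [4, 4, 5, 10, 12, 15]
Append remaining from right: [15, 17, 22, 31, 40]. Merged: [4, 4, 5, 10, 12, 15, 15, 17, 22, 31, 40]

Final merged array: [4, 4, 5, 10, 12, 15, 15, 17, 22, 31, 40]
Total comparisons: 6

The merged array is [4, 4, 5, 10, 12, 15, 15, 17, 22, 31, 40], requiring 6 comparisons. The merge step runs in O(n) time where n is the total number of elements.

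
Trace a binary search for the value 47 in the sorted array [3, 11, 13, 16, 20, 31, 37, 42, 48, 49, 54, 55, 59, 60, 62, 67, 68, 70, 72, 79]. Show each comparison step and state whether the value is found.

Binary search for 47 in [3, 11, 13, 16, 20, 31, 37, 42, 48, 49, 54, 55, 59, 60, 62, 67, 68, 70, 72, 79]:

lo=0, hi=19, mid=9, arr[mid]=49 -> 49 > 47, search left half
lo=0, hi=8, mid=4, arr[mid]=20 -> 20 < 47, search right half
lo=5, hi=8, mid=6, arr[mid]=37 -> 37 < 47, search right half
lo=7, hi=8, mid=7, arr[mid]=42 -> 42 < 47, search right half
lo=8, hi=8, mid=8, arr[mid]=48 -> 48 > 47, search left half
lo=8 > hi=7, target 47 not found

Binary search determines that 47 is not in the array after 5 comparisons. The search space was exhausted without finding the target.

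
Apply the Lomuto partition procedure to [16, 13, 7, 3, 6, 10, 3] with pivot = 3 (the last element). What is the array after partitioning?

Lomuto partition with pivot = 3:

Initial array: [16, 13, 7, 3, 6, 10, 3]

arr[0]=16 > 3: no swap
arr[1]=13 > 3: no swap
arr[2]=7 > 3: no swap
arr[3]=3 <= 3: swap with position 0, array becomes [3, 13, 7, 16, 6, 10, 3]
arr[4]=6 > 3: no swap
arr[5]=10 > 3: no swap

Place pivot at position 1: [3, 3, 7, 16, 6, 10, 13]
Pivot position: 1

After partitioning with pivot 3, the array becomes [3, 3, 7, 16, 6, 10, 13]. The pivot is placed at index 1. All elements to the left of the pivot are <= 3, and all elements to the right are > 3.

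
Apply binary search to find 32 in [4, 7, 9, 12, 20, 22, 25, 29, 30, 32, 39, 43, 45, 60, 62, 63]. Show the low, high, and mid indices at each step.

Binary search for 32 in [4, 7, 9, 12, 20, 22, 25, 29, 30, 32, 39, 43, 45, 60, 62, 63]:

lo=0, hi=15, mid=7, arr[mid]=29 -> 29 < 32, search right half
lo=8, hi=15, mid=11, arr[mid]=43 -> 43 > 32, search left half
lo=8, hi=10, mid=9, arr[mid]=32 -> Found target at index 9!

Binary search finds 32 at index 9 after 3 comparisons. The search repeatedly halves the search space by comparing with the middle element.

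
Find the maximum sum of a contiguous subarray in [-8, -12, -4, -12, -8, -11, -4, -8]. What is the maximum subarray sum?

Using Kadane's algorithm on [-8, -12, -4, -12, -8, -11, -4, -8]:

Scanning through the array:
Position 1 (value -12): max_ending_here = -12, max_so_far = -8
Position 2 (value -4): max_ending_here = -4, max_so_far = -4
Position 3 (value -12): max_ending_here = -12, max_so_far = -4
Position 4 (value -8): max_ending_here = -8, max_so_far = -4
Position 5 (value -11): max_ending_here = -11, max_so_far = -4
Position 6 (value -4): max_ending_here = -4, max_so_far = -4
Position 7 (value -8): max_ending_here = -8, max_so_far = -4

Maximum subarray: [-4]
Maximum sum: -4

The maximum subarray is [-4] with sum -4. This subarray runs from index 2 to index 2.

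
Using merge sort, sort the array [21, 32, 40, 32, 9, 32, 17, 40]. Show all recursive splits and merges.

Merge sort trace:

Split: [21, 32, 40, 32, 9, 32, 17, 40] -> [21, 32, 40, 32] and [9, 32, 17, 40]
  Split: [21, 32, 40, 32] -> [21, 32] and [40, 32]
    Split: [21, 32] -> [21] and [32]
    Merge: [21] + [32] -> [21, 32]
    Split: [40, 32] -> [40] and [32]
    Merge: [40] + [32] -> [32, 40]
  Merge: [21, 32] + [32, 40] -> [21, 32, 32, 40]
  Split: [9, 32, 17, 40] -> [9, 32] and [17, 40]
    Split: [9, 32] -> [9] and [32]
    Merge: [9] + [32] -> [9, 32]
    Split: [17, 40] -> [17] and [40]
    Merge: [17] + [40] -> [17, 40]
  Merge: [9, 32] + [17, 40] -> [9, 17, 32, 40]
Merge: [21, 32, 32, 40] + [9, 17, 32, 40] -> [9, 17, 21, 32, 32, 32, 40, 40]

Final sorted array: [9, 17, 21, 32, 32, 32, 40, 40]

The merge sort proceeds by recursively splitting the array and merging sorted halves.
After all merges, the sorted array is [9, 17, 21, 32, 32, 32, 40, 40].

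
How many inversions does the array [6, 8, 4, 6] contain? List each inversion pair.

Finding inversions in [6, 8, 4, 6]:

(0, 2): arr[0]=6 > arr[2]=4
(1, 2): arr[1]=8 > arr[2]=4
(1, 3): arr[1]=8 > arr[3]=6

Total inversions: 3

The array has 3 inversion(s): (0,2), (1,2), (1,3). Each pair (i,j) satisfies i < j and arr[i] > arr[j].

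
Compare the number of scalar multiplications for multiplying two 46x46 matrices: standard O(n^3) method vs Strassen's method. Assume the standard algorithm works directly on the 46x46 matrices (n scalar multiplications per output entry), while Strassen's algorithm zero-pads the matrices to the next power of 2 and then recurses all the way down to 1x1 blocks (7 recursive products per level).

Matrix multiplication for 46x46 matrices:

Strassen's algorithm requires power-of-2 dimensions. Pad 46x46 to 64x64 (next power of 2).

Standard algorithm: 46^3 = 97336 multiplications
Strassen's algorithm: 7^(log2(64)) = 7^6 = 117649 multiplications
Difference: 97336 - 117649 = -20313 (Strassen uses MORE here due to padding overhead — for small or just-over-power-of-2 n, padding can outweigh the per-level savings)

Standard: 97336 multiplications (46^3). Strassen: 117649 multiplications (7^6, after padding to 64x64). Strassen reduces 8 recursive multiplications to 7 at each level.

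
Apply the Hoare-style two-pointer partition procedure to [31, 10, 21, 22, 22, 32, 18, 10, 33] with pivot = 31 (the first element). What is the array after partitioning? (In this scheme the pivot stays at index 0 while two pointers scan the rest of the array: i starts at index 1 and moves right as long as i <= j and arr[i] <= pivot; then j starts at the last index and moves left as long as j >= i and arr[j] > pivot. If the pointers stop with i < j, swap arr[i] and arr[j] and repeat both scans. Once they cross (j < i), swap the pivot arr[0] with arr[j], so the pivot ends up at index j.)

Hoare-style two-pointer partition with pivot = 31:

Initial array: [31, 10, 21, 22, 22, 32, 18, 10, 33]

Pointers start at i = 1, j = 8.
i stops at index 5 (arr[5]=32 > 31), j stops at index 7 (arr[7]=10 <= 31): swap arr[5] and arr[7], array becomes [31, 10, 21, 22, 22, 10, 18, 32, 33]
i ends at 7, j ends at 6: the pointers have crossed (j < i), so scanning stops.

Swap pivot arr[0] with arr[6] to place pivot at position 6: [18, 10, 21, 22, 22, 10, 31, 32, 33]
Pivot position: 6

After partitioning with pivot 31, the array becomes [18, 10, 21, 22, 22, 10, 31, 32, 33]. The pivot is placed at index 6. All elements to the left of the pivot are <= 31, and all elements to the right are > 31.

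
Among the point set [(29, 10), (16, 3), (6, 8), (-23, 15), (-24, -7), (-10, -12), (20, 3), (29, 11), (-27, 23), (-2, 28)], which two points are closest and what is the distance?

Computing all pairwise distances among 10 points:

d((29, 10), (16, 3)) = 14.7648
d((29, 10), (6, 8)) = 23.0868
d((29, 10), (-23, 15)) = 52.2398
d((29, 10), (-24, -7)) = 55.6597
d((29, 10), (-10, -12)) = 44.7772
d((29, 10), (20, 3)) = 11.4018
d((29, 10), (29, 11)) = 1.0 <-- minimum
d((29, 10), (-27, 23)) = 57.4891
d((29, 10), (-2, 28)) = 35.8469
d((16, 3), (6, 8)) = 11.1803
d((16, 3), (-23, 15)) = 40.8044
d((16, 3), (-24, -7)) = 41.2311
d((16, 3), (-10, -12)) = 30.0167
d((16, 3), (20, 3)) = 4.0
d((16, 3), (29, 11)) = 15.2643
d((16, 3), (-27, 23)) = 47.4236
d((16, 3), (-2, 28)) = 30.8058
d((6, 8), (-23, 15)) = 29.8329
d((6, 8), (-24, -7)) = 33.541
d((6, 8), (-10, -12)) = 25.6125
d((6, 8), (20, 3)) = 14.8661
d((6, 8), (29, 11)) = 23.1948
d((6, 8), (-27, 23)) = 36.2491
d((6, 8), (-2, 28)) = 21.5407
d((-23, 15), (-24, -7)) = 22.0227
d((-23, 15), (-10, -12)) = 29.9666
d((-23, 15), (20, 3)) = 44.643
d((-23, 15), (29, 11)) = 52.1536
d((-23, 15), (-27, 23)) = 8.9443
d((-23, 15), (-2, 28)) = 24.6982
d((-24, -7), (-10, -12)) = 14.8661
d((-24, -7), (20, 3)) = 45.1221
d((-24, -7), (29, 11)) = 55.9732
d((-24, -7), (-27, 23)) = 30.1496
d((-24, -7), (-2, 28)) = 41.3401
d((-10, -12), (20, 3)) = 33.541
d((-10, -12), (29, 11)) = 45.2769
d((-10, -12), (-27, 23)) = 38.9102
d((-10, -12), (-2, 28)) = 40.7922
d((20, 3), (29, 11)) = 12.0416
d((20, 3), (-27, 23)) = 51.0784
d((20, 3), (-2, 28)) = 33.3017
d((29, 11), (-27, 23)) = 57.2713
d((29, 11), (-2, 28)) = 35.3553
d((-27, 23), (-2, 28)) = 25.4951

Closest pair: (29, 10) and (29, 11) with distance 1.0

The closest pair is (29, 10) and (29, 11) with Euclidean distance 1.0. For 10 points, brute-force pairwise comparison is shown above. For large n, the divide-and-conquer algorithm (sort by x, recurse on halves, check the dividing strip) achieves O(n log n).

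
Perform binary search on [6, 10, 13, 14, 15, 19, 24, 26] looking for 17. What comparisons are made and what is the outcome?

Binary search for 17 in [6, 10, 13, 14, 15, 19, 24, 26]:

lo=0, hi=7, mid=3, arr[mid]=14 -> 14 < 17, search right half
lo=4, hi=7, mid=5, arr[mid]=19 -> 19 > 17, search left half
lo=4, hi=4, mid=4, arr[mid]=15 -> 15 < 17, search right half
lo=5 > hi=4, target 17 not found

Binary search determines that 17 is not in the array after 3 comparisons. The search space was exhausted without finding the target.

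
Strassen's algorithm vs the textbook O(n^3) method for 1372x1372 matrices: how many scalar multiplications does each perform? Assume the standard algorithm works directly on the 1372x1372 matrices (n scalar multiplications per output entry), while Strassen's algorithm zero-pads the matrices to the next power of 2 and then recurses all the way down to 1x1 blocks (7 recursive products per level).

Matrix multiplication for 1372x1372 matrices:

Strassen's algorithm requires power-of-2 dimensions. Pad 1372x1372 to 2048x2048 (next power of 2).

Standard algorithm: 1372^3 = 2582630848 multiplications
Strassen's algorithm: 7^(log2(2048)) = 7^11 = 1977326743 multiplications
Savings: 2582630848 - 1977326743 = 605304105 multiplications

Standard: 2582630848 multiplications (1372^3). Strassen: 1977326743 multiplications (7^11, after padding to 2048x2048). Strassen reduces 8 recursive multiplications to 7 at each level.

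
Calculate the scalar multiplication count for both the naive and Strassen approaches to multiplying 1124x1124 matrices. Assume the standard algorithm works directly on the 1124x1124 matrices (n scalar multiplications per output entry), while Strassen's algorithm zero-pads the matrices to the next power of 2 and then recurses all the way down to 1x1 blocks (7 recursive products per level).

Matrix multiplication for 1124x1124 matrices:

Strassen's algorithm requires power-of-2 dimensions. Pad 1124x1124 to 2048x2048 (next power of 2).

Standard algorithm: 1124^3 = 1420034624 multiplications
Strassen's algorithm: 7^(log2(2048)) = 7^11 = 1977326743 multiplications
Difference: 1420034624 - 1977326743 = -557292119 (Strassen uses MORE here due to padding overhead — for small or just-over-power-of-2 n, padding can outweigh the per-level savings)

Standard: 1420034624 multiplications (1124^3). Strassen: 1977326743 multiplications (7^11, after padding to 2048x2048). Strassen reduces 8 recursive multiplications to 7 at each level.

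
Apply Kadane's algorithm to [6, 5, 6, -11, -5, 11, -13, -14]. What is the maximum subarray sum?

Using Kadane's algorithm on [6, 5, 6, -11, -5, 11, -13, -14]:

Scanning through the array:
Position 1 (value 5): max_ending_here = 11, max_so_far = 11
Position 2 (value 6): max_ending_here = 17, max_so_far = 17
Position 3 (value -11): max_ending_here = 6, max_so_far = 17
Position 4 (value -5): max_ending_here = 1, max_so_far = 17
Position 5 (value 11): max_ending_here = 12, max_so_far = 17
Position 6 (value -13): max_ending_here = -1, max_so_far = 17
Position 7 (value -14): max_ending_here = -14, max_so_far = 17

Maximum subarray: [6, 5, 6]
Maximum sum: 17

The maximum subarray is [6, 5, 6] with sum 17. This subarray runs from index 0 to index 2.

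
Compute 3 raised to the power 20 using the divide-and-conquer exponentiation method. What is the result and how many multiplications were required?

Computing 3^20 by squaring (build up from 3^1; each line after the first costs one multiplication):

3^1 = 3
3^2 = (3^1)^2 = 3^2 = 9
3^4 = (3^2)^2 = 9^2 = 81
3^5 = 3 * 3^4 = 3 * 81 = 243
3^10 = (3^5)^2 = 243^2 = 59049
3^20 = (3^10)^2 = 59049^2 = 3486784401

Result: 3486784401
Multiplications needed: 5 (5 lines after 3^1)

3^20 = 3486784401. Using exponentiation by squaring, this requires 5 multiplications. The key idea: if the exponent is even, square the half-power; if odd, multiply by the base once.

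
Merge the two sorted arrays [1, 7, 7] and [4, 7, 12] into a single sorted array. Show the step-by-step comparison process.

Merging process:

Compare 1 vs 4: take 1 from left. Merged: [1]
Compare 7 vs 4: take 4 from right. Merged: [1, 4]
Compare 7 vs 7: take 7 from left. Merged: [1, 4, 7]
Compare 7 vs 7: take 7 from left. Merged: [1, 4, 7, 7]
Append remaining from right: [7, 12]. Merged: [1, 4, 7, 7, 7, 12]

Final merged array: [1, 4, 7, 7, 7, 12]
Total comparisons: 4

The merged array is [1, 4, 7, 7, 7, 12], requiring 4 comparisons. The merge step runs in O(n) time where n is the total number of elements.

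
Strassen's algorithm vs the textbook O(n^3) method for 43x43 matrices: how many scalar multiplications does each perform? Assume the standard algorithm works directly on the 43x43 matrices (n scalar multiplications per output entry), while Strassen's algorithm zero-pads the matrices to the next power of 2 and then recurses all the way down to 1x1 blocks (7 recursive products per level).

Matrix multiplication for 43x43 matrices:

Strassen's algorithm requires power-of-2 dimensions. Pad 43x43 to 64x64 (next power of 2).

Standard algorithm: 43^3 = 79507 multiplications
Strassen's algorithm: 7^(log2(64)) = 7^6 = 117649 multiplications
Difference: 79507 - 117649 = -38142 (Strassen uses MORE here due to padding overhead — for small or just-over-power-of-2 n, padding can outweigh the per-level savings)

Standard: 79507 multiplications (43^3). Strassen: 117649 multiplications (7^6, after padding to 64x64). Strassen reduces 8 recursive multiplications to 7 at each level.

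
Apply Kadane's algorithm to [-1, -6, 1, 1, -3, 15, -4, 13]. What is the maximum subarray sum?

Using Kadane's algorithm on [-1, -6, 1, 1, -3, 15, -4, 13]:

Scanning through the array:
Position 1 (value -6): max_ending_here = -6, max_so_far = -1
Position 2 (value 1): max_ending_here = 1, max_so_far = 1
Position 3 (value 1): max_ending_here = 2, max_so_far = 2
Position 4 (value -3): max_ending_here = -1, max_so_far = 2
Position 5 (value 15): max_ending_here = 15, max_so_far = 15
Position 6 (value -4): max_ending_here = 11, max_so_far = 15
Position 7 (value 13): max_ending_here = 24, max_so_far = 24

Maximum subarray: [15, -4, 13]
Maximum sum: 24

The maximum subarray is [15, -4, 13] with sum 24. This subarray runs from index 5 to index 7.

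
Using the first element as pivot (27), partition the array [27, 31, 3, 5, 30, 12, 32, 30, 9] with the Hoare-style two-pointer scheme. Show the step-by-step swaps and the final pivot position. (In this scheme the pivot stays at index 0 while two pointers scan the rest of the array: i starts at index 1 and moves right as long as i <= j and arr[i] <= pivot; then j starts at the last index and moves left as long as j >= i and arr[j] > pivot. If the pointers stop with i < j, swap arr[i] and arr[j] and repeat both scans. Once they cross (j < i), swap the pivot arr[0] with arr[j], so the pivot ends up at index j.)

Hoare-style two-pointer partition with pivot = 27:

Initial array: [27, 31, 3, 5, 30, 12, 32, 30, 9]

Pointers start at i = 1, j = 8.
i stops at index 1 (arr[1]=31 > 27), j stops at index 8 (arr[8]=9 <= 27): swap arr[1] and arr[8], array becomes [27, 9, 3, 5, 30, 12, 32, 30, 31]
i stops at index 4 (arr[4]=30 > 27), j stops at index 5 (arr[5]=12 <= 27): swap arr[4] and arr[5], array becomes [27, 9, 3, 5, 12, 30, 32, 30, 31]
i ends at 5, j ends at 4: the pointers have crossed (j < i), so scanning stops.

Swap pivot arr[0] with arr[4] to place pivot at position 4: [12, 9, 3, 5, 27, 30, 32, 30, 31]
Pivot position: 4

After partitioning with pivot 27, the array becomes [12, 9, 3, 5, 27, 30, 32, 30, 31]. The pivot is placed at index 4. All elements to the left of the pivot are <= 27, and all elements to the right are > 27.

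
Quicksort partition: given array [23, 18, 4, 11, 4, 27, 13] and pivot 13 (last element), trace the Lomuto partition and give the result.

Lomuto partition with pivot = 13:

Initial array: [23, 18, 4, 11, 4, 27, 13]

arr[0]=23 > 13: no swap
arr[1]=18 > 13: no swap
arr[2]=4 <= 13: swap with position 0, array becomes [4, 18, 23, 11, 4, 27, 13]
arr[3]=11 <= 13: swap with position 1, array becomes [4, 11, 23, 18, 4, 27, 13]
arr[4]=4 <= 13: swap with position 2, array becomes [4, 11, 4, 18, 23, 27, 13]
arr[5]=27 > 13: no swap

Place pivot at position 3: [4, 11, 4, 13, 23, 27, 18]
Pivot position: 3

After partitioning with pivot 13, the array becomes [4, 11, 4, 13, 23, 27, 18]. The pivot is placed at index 3. All elements to the left of the pivot are <= 13, and all elements to the right are > 13.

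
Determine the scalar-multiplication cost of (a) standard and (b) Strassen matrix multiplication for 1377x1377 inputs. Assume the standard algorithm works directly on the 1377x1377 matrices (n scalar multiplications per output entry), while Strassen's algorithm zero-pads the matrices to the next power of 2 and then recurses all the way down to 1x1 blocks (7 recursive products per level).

Matrix multiplication for 1377x1377 matrices:

Strassen's algorithm requires power-of-2 dimensions. Pad 1377x1377 to 2048x2048 (next power of 2).

Standard algorithm: 1377^3 = 2610969633 multiplications
Strassen's algorithm: 7^(log2(2048)) = 7^11 = 1977326743 multiplications
Savings: 2610969633 - 1977326743 = 633642890 multiplications

Standard: 2610969633 multiplications (1377^3). Strassen: 1977326743 multiplications (7^11, after padding to 2048x2048). Strassen reduces 8 recursive multiplications to 7 at each level.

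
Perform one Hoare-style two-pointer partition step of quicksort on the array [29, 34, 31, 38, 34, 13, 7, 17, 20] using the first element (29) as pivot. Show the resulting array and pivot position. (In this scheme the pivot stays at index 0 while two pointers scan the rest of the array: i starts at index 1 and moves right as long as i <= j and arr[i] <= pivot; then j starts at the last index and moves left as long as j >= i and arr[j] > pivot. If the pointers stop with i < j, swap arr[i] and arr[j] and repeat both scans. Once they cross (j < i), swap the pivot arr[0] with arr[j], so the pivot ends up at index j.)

Hoare-style two-pointer partition with pivot = 29:

Initial array: [29, 34, 31, 38, 34, 13, 7, 17, 20]

Pointers start at i = 1, j = 8.
i stops at index 1 (arr[1]=34 > 29), j stops at index 8 (arr[8]=20 <= 29): swap arr[1] and arr[8], array becomes [29, 20, 31, 38, 34, 13, 7, 17, 34]
i stops at index 2 (arr[2]=31 > 29), j stops at index 7 (arr[7]=17 <= 29): swap arr[2] and arr[7], array becomes [29, 20, 17, 38, 34, 13, 7, 31, 34]
i stops at index 3 (arr[3]=38 > 29), j stops at index 6 (arr[6]=7 <= 29): swap arr[3] and arr[6], array becomes [29, 20, 17, 7, 34, 13, 38, 31, 34]
i stops at index 4 (arr[4]=34 > 29), j stops at index 5 (arr[5]=13 <= 29): swap arr[4] and arr[5], array becomes [29, 20, 17, 7, 13, 34, 38, 31, 34]
i ends at 5, j ends at 4: the pointers have crossed (j < i), so scanning stops.

Swap pivot arr[0] with arr[4] to place pivot at position 4: [13, 20, 17, 7, 29, 34, 38, 31, 34]
Pivot position: 4

After partitioning with pivot 29, the array becomes [13, 20, 17, 7, 29, 34, 38, 31, 34]. The pivot is placed at index 4. All elements to the left of the pivot are <= 29, and all elements to the right are > 29.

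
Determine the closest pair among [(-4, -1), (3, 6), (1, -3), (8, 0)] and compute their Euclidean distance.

Computing all pairwise distances among 4 points:

d((-4, -1), (3, 6)) = 9.8995
d((-4, -1), (1, -3)) = 5.3852 <-- minimum
d((-4, -1), (8, 0)) = 12.0416
d((3, 6), (1, -3)) = 9.2195
d((3, 6), (8, 0)) = 7.8102
d((1, -3), (8, 0)) = 7.6158

Closest pair: (-4, -1) and (1, -3) with distance 5.3852

The closest pair is (-4, -1) and (1, -3) with Euclidean distance 5.3852. For 4 points, brute-force pairwise comparison is shown above. For large n, the divide-and-conquer algorithm (sort by x, recurse on halves, check the dividing strip) achieves O(n log n).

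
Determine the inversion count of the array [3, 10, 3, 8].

Finding inversions in [3, 10, 3, 8]:

(1, 2): arr[1]=10 > arr[2]=3
(1, 3): arr[1]=10 > arr[3]=8

Total inversions: 2

The array has 2 inversion(s): (1,2), (1,3). Each pair (i,j) satisfies i < j and arr[i] > arr[j].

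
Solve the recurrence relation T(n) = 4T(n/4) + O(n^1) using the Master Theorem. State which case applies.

Master Theorem for T(n) = 4T(n/4) + O(n^1):

a = 4, b = 4, c = 1
log_b(a) = log_4(4) = 1.0000

Case 2: c = 1 = log_4(4) = 1.0000
T(n) = O(n^1 log n) = O(n log n)

For T(n) = 4T(n/4) + O(n^1): log_4(4) = 1.0000. This is Case 2 of the Master Theorem (c = log_b(a), equal work at all levels), giving O(n log n).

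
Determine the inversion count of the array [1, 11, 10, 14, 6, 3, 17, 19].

Finding inversions in [1, 11, 10, 14, 6, 3, 17, 19]:

(1, 2): arr[1]=11 > arr[2]=10
(1, 4): arr[1]=11 > arr[4]=6
(1, 5): arr[1]=11 > arr[5]=3
(2, 4): arr[2]=10 > arr[4]=6
(2, 5): arr[2]=10 > arr[5]=3
(3, 4): arr[3]=14 > arr[4]=6
(3, 5): arr[3]=14 > arr[5]=3
(4, 5): arr[4]=6 > arr[5]=3

Total inversions: 8

The array has 8 inversion(s): (1,2), (1,4), (1,5), (2,4), (2,5), (3,4), (3,5), (4,5). Each pair (i,j) satisfies i < j and arr[i] > arr[j].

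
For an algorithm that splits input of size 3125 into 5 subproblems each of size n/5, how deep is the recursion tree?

For divide and conquer with division factor 5:

Problem sizes at each level:
Level 0: 3125
Level 1: 625
Level 2: 125
Level 3: 25
Level 4: 5
Level 5: 1

The root is level 0 and the size-1 base case is level 5 (the tree spans levels 0 through 5, i.e. 6 levels counting the root), so the depth is the number of divisions: log_5(3125) = 5

The recursion tree depth is log_5(3125) = 5. At each level, the problem size is divided by 5, so it takes 5 divisions to reduce to a base case of size 1. The algorithm makes 5 recursive calls at each level.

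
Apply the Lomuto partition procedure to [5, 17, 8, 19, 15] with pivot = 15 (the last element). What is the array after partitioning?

Lomuto partition with pivot = 15:

Initial array: [5, 17, 8, 19, 15]

arr[0]=5 <= 15: swap with position 0, array becomes [5, 17, 8, 19, 15]
arr[1]=17 > 15: no swap
arr[2]=8 <= 15: swap with position 1, array becomes [5, 8, 17, 19, 15]
arr[3]=19 > 15: no swap

Place pivot at position 2: [5, 8, 15, 19, 17]
Pivot position: 2

After partitioning with pivot 15, the array becomes [5, 8, 15, 19, 17]. The pivot is placed at index 2. All elements to the left of the pivot are <= 15, and all elements to the right are > 15.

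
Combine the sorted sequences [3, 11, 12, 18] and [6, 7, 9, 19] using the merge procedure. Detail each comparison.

Merging process:

Compare 3 vs 6: take 3 from left. Merged: [3]
Compare 11 vs 6: take 6 from right. Merged: [3, 6]
Compare 11 vs 7: take 7 from right. Merged: [3, 6, 7]
Compare 11 vs 9: take 9 from right. Merged: [3, 6, 7, 9]
Compare 11 vs 19: take 11 from left. Merged: [3, 6, 7, 9, 11]
Compare 12 vs 19: take 12 from left. Merged: [3, 6, 7, 9, 11, 12]
Compare 18 vs 19: take 18 from left. Merged: [3, 6, 7, 9, 11, 12, 18]
Append remaining from right: [19]. Merged: [3, 6, 7, 9, 11, 12, 18, 19]

Final merged array: [3, 6, 7, 9, 11, 12, 18, 19]
Total comparisons: 7

The merged array is [3, 6, 7, 9, 11, 12, 18, 19], requiring 7 comparisons. The merge step runs in O(n) time where n is the total number of elements.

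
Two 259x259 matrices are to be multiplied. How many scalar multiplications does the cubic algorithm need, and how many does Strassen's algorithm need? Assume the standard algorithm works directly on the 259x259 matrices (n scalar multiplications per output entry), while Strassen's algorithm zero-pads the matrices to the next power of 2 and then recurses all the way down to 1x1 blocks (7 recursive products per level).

Matrix multiplication for 259x259 matrices:

Strassen's algorithm requires power-of-2 dimensions. Pad 259x259 to 512x512 (next power of 2).

Standard algorithm: 259^3 = 17373979 multiplications
Strassen's algorithm: 7^(log2(512)) = 7^9 = 40353607 multiplications
Difference: 17373979 - 40353607 = -22979628 (Strassen uses MORE here due to padding overhead — for small or just-over-power-of-2 n, padding can outweigh the per-level savings)

Standard: 17373979 multiplications (259^3). Strassen: 40353607 multiplications (7^9, after padding to 512x512). Strassen reduces 8 recursive multiplications to 7 at each level.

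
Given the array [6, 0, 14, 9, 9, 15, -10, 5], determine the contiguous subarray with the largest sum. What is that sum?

Using Kadane's algorithm on [6, 0, 14, 9, 9, 15, -10, 5]:

Scanning through the array:
Position 1 (value 0): max_ending_here = 6, max_so_far = 6
Position 2 (value 14): max_ending_here = 20, max_so_far = 20
Position 3 (value 9): max_ending_here = 29, max_so_far = 29
Position 4 (value 9): max_ending_here = 38, max_so_far = 38
Position 5 (value 15): max_ending_here = 53, max_so_far = 53
Position 6 (value -10): max_ending_here = 43, max_so_far = 53
Position 7 (value 5): max_ending_here = 48, max_so_far = 53

Maximum subarray: [6, 0, 14, 9, 9, 15]
Maximum sum: 53

The maximum subarray is [6, 0, 14, 9, 9, 15] with sum 53. This subarray runs from index 0 to index 5.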